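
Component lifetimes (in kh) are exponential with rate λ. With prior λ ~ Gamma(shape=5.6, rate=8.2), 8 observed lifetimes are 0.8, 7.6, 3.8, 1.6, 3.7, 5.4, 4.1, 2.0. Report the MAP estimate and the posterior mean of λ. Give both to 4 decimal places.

Σ times = 29.0. Posterior: Gamma(shape = 5.6+8 = 13.6, rate = 8.2+29.0 = 37.2).
Mode = (α−1)/β = 12.6/37.2 = 0.3387.
Mean = α/β = 13.6/37.2 = 0.3656.
The posterior is right-skewed, so the mean exceeds the mode.

λ_MAP = 0.3387, E[λ|data] = 0.3656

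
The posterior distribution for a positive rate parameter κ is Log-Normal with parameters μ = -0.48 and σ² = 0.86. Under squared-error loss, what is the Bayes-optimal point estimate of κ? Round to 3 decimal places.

Mode = exp(μ − σ²) = exp(-1.34) = 0.262.
Mean = exp(μ + σ²/2) = exp(-0.050) = 0.951.
Squared-error loss ⇒ the optimal estimator is the posterior mean.

0.951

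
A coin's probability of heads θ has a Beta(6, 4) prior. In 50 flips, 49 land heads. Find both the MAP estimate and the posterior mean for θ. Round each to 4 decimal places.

Posterior: Beta(6+49, 4+1) = Beta(55, 5).
Mode = (55−1)/(55+5−2) = 54/58 = 0.9310.
Mean = 55/(55+5) = 55/60 = 0.9167.
Mode > mean: the posterior has a left tail.

MAP: 0.9310. Posterior mean: 0.9167.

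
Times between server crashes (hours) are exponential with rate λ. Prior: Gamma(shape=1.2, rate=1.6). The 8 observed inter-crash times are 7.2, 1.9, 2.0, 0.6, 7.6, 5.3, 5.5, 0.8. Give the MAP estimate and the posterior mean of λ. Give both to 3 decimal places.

Σ times = 30.9. Posterior: Gamma(shape = 1.2+8 = 9.2, rate = 1.6+30.9 = 32.5).
Mode = (α−1)/β = 8.2/32.5 = 0.252.
Mean = α/β = 9.2/32.5 = 0.283.

λ_MAP = 0.252, E[λ|data] = 0.283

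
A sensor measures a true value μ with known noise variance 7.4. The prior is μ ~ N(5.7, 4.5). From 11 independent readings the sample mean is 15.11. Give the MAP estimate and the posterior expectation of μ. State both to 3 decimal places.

Posterior for μ is Normal. Precision-weighted mean: (1/4.5·5.7 + 11/7.4·15.11) / (1/4.5 + 11/7.4) = 13.886.
A Normal posterior is symmetric, so mode = mean.

MAP = 13.886, posterior mean = 13.886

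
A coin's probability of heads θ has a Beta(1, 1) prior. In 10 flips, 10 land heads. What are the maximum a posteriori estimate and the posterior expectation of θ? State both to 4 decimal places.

Posterior: Beta(1+10, 1+0) = Beta(11, 1).
Since β = 1 ≤ 1 and α > 1, the Beta density is monotone increasing on [0,1]; the mode is at 1.
Mean = 11/(11+1) = 0.9167.
The mean is pulled below the mode by the posterior's left skew.

maximum a posteriori estimate = 1.0000, posterior expectation = 0.9167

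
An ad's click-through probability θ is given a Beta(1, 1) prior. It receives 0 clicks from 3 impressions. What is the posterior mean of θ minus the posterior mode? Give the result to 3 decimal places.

Posterior: Beta(1+0, 1+3) = Beta(1, 4).
Since α = 1 ≤ 1 and β > 1, the Beta density is monotone decreasing on [0,1]; the mode is at 0.
Mean = 1/(1+4) = 0.200.
Difference = 0.200 − 0.000 = 0.200.
Mean > mode: the posterior has a right tail.

0.200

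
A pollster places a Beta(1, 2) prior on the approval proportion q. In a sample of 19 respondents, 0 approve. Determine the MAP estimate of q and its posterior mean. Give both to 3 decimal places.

q_MAP = 0.000, E[q|data] = 0.045

Posterior: Beta(1+0, 2+19) = Beta(1, 21).
Since α = 1 ≤ 1 and β > 1, the Beta density is monotone decreasing on [0,1]; the mode is at 0.
Mean = 1/(1+21) = 0.045.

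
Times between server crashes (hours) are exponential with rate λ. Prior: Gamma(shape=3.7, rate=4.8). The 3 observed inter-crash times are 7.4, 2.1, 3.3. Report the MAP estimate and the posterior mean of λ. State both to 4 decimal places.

Σ times = 12.8. Posterior: Gamma(shape = 3.7+3 = 6.7, rate = 4.8+12.8 = 17.6).
Mode = (α−1)/β = 5.7/17.6 = 0.3239.
Mean = α/β = 6.7/17.6 = 0.3807.
Right-skewed posterior ⇒ mode < mean.

MAP = 0.3239, posterior mean = 0.3807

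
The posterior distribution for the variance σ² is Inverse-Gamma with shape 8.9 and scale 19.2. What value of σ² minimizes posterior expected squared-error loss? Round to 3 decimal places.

Mode = β/(α+1) = 19.2/9.9 = 1.939.
Mean = β/(α−1) = 19.2/7.9 = 2.430.
Squared-error loss ⇒ the optimal estimator is the posterior mean.

2.430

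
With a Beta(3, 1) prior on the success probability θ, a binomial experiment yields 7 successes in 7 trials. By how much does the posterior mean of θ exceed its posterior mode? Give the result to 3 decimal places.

Posterior: Beta(3+7, 1+0) = Beta(10, 1).
Since β = 1 ≤ 1 and α > 1, the Beta density is monotone increasing on [0,1]; the mode is at 1.
Mean = 10/(10+1) = 0.909.
Difference = 0.909 − 1.000 = -0.091.
The mean is pulled below the mode by the posterior's left skew.

-0.091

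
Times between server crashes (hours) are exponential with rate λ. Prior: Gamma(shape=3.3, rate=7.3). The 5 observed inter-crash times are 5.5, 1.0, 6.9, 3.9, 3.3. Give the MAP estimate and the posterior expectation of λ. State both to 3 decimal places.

Σ times = 20.6. Posterior: Gamma(shape = 3.3+5 = 8.3, rate = 7.3+20.6 = 27.9).
Mode = (α−1)/β = 7.3/27.9 = 0.262.
Mean = α/β = 8.3/27.9 = 0.297.
Right-skewed posterior ⇒ mode < mean.

MAP = 0.262; posterior mean = 0.297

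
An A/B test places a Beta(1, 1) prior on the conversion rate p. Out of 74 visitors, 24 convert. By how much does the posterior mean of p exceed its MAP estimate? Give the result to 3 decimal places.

Posterior: Beta(1+24, 1+50) = Beta(25, 51).
Mode = (25−1)/(25+51−2) = 24/74 = 0.324.
With a flat prior the MAP equals the MLE, 24/74.
Mean = 25/(25+51) = 25/76 = 0.329.
Difference = 0.329 − 0.324 = 0.005.
Right-skewed posterior ⇒ mode < mean.

0.005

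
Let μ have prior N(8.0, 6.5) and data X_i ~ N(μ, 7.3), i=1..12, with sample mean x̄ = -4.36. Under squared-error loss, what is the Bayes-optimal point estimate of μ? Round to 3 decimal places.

Posterior for μ is Normal. Precision-weighted mean: (1/6.5·8.0 + 12/7.3·-4.36) / (1/6.5 + 12/7.3) = -3.302.
A Normal posterior is symmetric, so mode = mean.
Squared-error loss ⇒ the optimal estimator is the posterior mean.

-3.302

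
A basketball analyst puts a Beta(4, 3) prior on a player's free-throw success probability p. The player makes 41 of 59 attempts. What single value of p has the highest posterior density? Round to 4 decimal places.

Posterior: Beta(4+41, 3+18) = Beta(45, 21).
Mode = (45−1)/(45+21−2) = 44/64 = 0.6875.
Mean = 45/(45+21) = 45/66 = 0.6818.
This is the posterior mode — the MAP estimate.

0.6875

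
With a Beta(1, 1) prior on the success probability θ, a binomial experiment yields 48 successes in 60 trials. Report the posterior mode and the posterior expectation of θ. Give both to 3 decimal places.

MAP = 0.800, posterior mean = 0.790

Posterior: Beta(1+48, 1+12) = Beta(49, 13).
Mode = (49−1)/(49+13−2) = 48/60 = 0.800.
With a flat prior the MAP equals the MLE, 48/60.
Mean = 49/(49+13) = 49/62 = 0.790.
Mode > mean: the posterior has a left tail.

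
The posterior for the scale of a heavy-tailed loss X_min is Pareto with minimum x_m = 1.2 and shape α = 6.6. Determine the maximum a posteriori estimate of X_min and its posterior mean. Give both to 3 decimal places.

The Pareto density is strictly decreasing on [x_m, ∞), so the mode is x_m = 1.200.
Mean = α·x_m/(α−1) = 6.6·1.2/5.6 = 1.414.
The mean is pulled above the mode by the posterior's right skew.

X_min_MAP = 1.200, E[X_min|data] = 1.414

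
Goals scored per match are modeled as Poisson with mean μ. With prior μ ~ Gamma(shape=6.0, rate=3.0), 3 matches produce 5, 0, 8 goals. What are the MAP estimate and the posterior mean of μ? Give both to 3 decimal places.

Σ counts = 13. Posterior: Gamma(shape = 6.0+13 = 19.0, rate = 3.0+3 = 6.0).
Mode = (α−1)/β = 18.0/6.0 = 3.000.
Mean = α/β = 19.0/6.0 = 3.167.
The posterior is right-skewed, so the mean exceeds the mode.

μ_MAP = 3.000, E[μ|data] = 3.167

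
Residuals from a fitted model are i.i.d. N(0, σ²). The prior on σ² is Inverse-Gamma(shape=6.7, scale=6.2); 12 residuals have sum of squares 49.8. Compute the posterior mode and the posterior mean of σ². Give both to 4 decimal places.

posterior mode = 2.2701, posterior mean = 2.6581

Posterior: Inverse-Gamma(shape = 6.7+12/2 = 12.7, scale = 6.2+49.8/2 = 31.1).
Mode = β/(α+1) = 31.1/13.7 = 2.2701.
Mean = β/(α−1) = 31.1/11.7 = 2.6581.
Right-skewed posterior ⇒ mode < mean.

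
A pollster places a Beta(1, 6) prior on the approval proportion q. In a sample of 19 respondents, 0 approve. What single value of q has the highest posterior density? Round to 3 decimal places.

Posterior: Beta(1+0, 6+19) = Beta(1, 25).
Since α = 1 ≤ 1 and β > 1, the Beta density is monotone decreasing on [0,1]; the mode is at 0.
Mean = 1/(1+25) = 0.038.
This is the posterior mode — the MAP estimate.

0.000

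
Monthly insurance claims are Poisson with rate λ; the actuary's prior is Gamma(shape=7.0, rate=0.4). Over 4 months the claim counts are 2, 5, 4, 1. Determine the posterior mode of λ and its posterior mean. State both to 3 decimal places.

λ_MAP = 4.091, E[λ|data] = 4.318

Σ counts = 12. Posterior: Gamma(shape = 7.0+12 = 19.0, rate = 0.4+4 = 4.4).
Mode = (α−1)/β = 18.0/4.4 = 4.091.
Mean = α/β = 19.0/4.4 = 4.318.
Mean > mode: the posterior has a right tail.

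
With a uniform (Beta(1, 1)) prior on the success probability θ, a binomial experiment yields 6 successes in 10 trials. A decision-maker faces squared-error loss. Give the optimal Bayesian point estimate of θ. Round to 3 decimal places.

Posterior: Beta(1+6, 1+4) = Beta(7, 5).
Mode = (7−1)/(7+5−2) = 6/10 = 0.600.
With a flat prior the MAP equals the MLE, 6/10.
Mean = 7/(7+5) = 7/12 = 0.583.
Squared-error loss ⇒ the optimal estimator is the posterior mean.

0.583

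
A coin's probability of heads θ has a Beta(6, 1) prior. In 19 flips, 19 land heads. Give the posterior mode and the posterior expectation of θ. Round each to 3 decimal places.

Posterior: Beta(6+19, 1+0) = Beta(25, 1).
Since β = 1 ≤ 1 and α > 1, the Beta density is monotone increasing on [0,1]; the mode is at 1.
Mean = 25/(25+1) = 0.962.

MAP = 1.000, posterior mean = 0.962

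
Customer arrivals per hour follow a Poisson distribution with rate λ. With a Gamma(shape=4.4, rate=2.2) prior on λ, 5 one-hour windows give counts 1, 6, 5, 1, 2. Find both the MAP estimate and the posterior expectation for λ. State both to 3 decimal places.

λ_MAP = 2.556, E[λ|data] = 2.694

Σ counts = 15. Posterior: Gamma(shape = 4.4+15 = 19.4, rate = 2.2+5 = 7.2).
Mode = (α−1)/β = 18.4/7.2 = 2.556.
Mean = α/β = 19.4/7.2 = 2.694.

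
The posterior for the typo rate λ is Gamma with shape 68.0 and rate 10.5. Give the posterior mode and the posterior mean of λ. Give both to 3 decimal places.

posterior mode = 6.381, posterior mean = 6.476

Mode = (α−1)/β = 67.0/10.5 = 6.381.
Mean = α/β = 68.0/10.5 = 6.476.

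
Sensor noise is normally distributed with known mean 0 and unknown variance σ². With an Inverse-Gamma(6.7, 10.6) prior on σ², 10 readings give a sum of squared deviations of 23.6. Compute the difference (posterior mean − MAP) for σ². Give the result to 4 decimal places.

Posterior: Inverse-Gamma(shape = 6.7+10/2 = 11.7, scale = 10.6+23.6/2 = 22.4).
Mode = β/(α+1) = 22.4/12.7 = 1.7638.
Mean = β/(α−1) = 22.4/10.7 = 2.0935.
Difference = 2.0935 − 1.7638 = 0.3297.
The posterior is right-skewed, so the mean exceeds the mode.

0.3297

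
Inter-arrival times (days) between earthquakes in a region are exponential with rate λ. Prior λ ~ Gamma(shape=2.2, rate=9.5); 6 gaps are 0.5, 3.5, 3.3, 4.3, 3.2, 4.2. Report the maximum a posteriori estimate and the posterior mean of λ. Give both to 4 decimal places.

Σ times = 19.0. Posterior: Gamma(shape = 2.2+6 = 8.2, rate = 9.5+19.0 = 28.5).
Mode = (α−1)/β = 7.2/28.5 = 0.2526.
Mean = α/β = 8.2/28.5 = 0.2877.
The mean is pulled above the mode by the posterior's right skew.

MAP: 0.2526. Posterior mean: 0.2877.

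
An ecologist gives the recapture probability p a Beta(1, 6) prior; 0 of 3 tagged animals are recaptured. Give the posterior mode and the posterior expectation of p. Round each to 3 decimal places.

Posterior: Beta(1+0, 6+3) = Beta(1, 9).
Since α = 1 ≤ 1 and β > 1, the Beta density is monotone decreasing on [0,1]; the mode is at 0.
Mean = 1/(1+9) = 0.100.
Right-skewed posterior ⇒ mode < mean.

MAP: 0.000. Posterior mean: 0.100.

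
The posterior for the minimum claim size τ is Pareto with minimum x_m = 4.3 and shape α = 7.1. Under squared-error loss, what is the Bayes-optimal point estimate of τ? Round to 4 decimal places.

5.0049

The Pareto density is strictly decreasing on [x_m, ∞), so the mode is x_m = 4.3000.
Mean = α·x_m/(α−1) = 7.1·4.3/6.1 = 5.0049.
Squared-error loss ⇒ the optimal estimator is the posterior mean.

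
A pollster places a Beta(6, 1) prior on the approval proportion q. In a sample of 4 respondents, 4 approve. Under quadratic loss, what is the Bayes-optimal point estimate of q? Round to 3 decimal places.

0.909

Posterior: Beta(6+4, 1+0) = Beta(10, 1).
Since β = 1 ≤ 1 and α > 1, the Beta density is monotone increasing on [0,1]; the mode is at 1.
Mean = 10/(10+1) = 0.909.
Quadratic loss ⇒ the optimal estimator is the posterior mean.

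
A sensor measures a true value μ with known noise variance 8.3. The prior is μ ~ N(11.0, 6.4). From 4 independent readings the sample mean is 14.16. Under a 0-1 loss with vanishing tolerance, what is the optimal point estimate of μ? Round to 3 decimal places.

Posterior for μ is Normal. Precision-weighted mean: (1/6.4·11.0 + 4/8.3·14.16) / (1/6.4 + 4/8.3) = 13.386.
A Normal posterior is symmetric, so mode = mean.
This is the posterior mode — the MAP estimate.

13.386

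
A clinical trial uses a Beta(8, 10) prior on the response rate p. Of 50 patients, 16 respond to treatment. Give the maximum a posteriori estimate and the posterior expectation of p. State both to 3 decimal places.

Posterior: Beta(8+16, 10+34) = Beta(24, 44).
Mode = (24−1)/(24+44−2) = 23/66 = 0.348.
Mean = 24/(24+44) = 24/68 = 0.353.

p_MAP = 0.348, E[p|data] = 0.353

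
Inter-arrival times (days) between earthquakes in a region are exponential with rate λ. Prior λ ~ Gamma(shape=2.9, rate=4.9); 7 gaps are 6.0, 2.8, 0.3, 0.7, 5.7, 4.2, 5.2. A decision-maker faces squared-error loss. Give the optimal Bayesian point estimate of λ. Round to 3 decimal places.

0.332

Σ times = 24.9. Posterior: Gamma(shape = 2.9+7 = 9.9, rate = 4.9+24.9 = 29.8).
Mode = (α−1)/β = 8.9/29.8 = 0.299.
Mean = α/β = 9.9/29.8 = 0.332.
Squared-error loss ⇒ the optimal estimator is the posterior mean.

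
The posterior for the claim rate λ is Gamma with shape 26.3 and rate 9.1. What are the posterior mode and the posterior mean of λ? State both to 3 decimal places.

Mode = (α−1)/β = 25.3/9.1 = 2.780.
Mean = α/β = 26.3/9.1 = 2.890.

MAP: 2.780. Posterior mean: 2.890.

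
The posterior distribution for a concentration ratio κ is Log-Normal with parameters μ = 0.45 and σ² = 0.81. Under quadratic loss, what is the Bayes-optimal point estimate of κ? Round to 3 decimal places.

Mode = exp(μ − σ²) = exp(-0.36) = 0.698.
Mean = exp(μ + σ²/2) = exp(0.855) = 2.351.
Quadratic loss ⇒ the optimal estimator is the posterior mean.

2.351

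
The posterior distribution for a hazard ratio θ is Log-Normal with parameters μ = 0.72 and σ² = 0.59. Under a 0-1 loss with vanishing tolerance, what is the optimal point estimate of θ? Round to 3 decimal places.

Mode = exp(μ − σ²) = exp(0.13) = 1.139.
Mean = exp(μ + σ²/2) = exp(1.015) = 2.759.
This is the posterior mode — the MAP estimate.

1.139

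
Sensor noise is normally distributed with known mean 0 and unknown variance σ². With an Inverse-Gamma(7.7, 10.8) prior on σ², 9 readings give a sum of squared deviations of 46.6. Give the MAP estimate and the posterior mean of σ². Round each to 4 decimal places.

Posterior: Inverse-Gamma(shape = 7.7+9/2 = 12.2, scale = 10.8+46.6/2 = 34.1).
Mode = β/(α+1) = 34.1/13.2 = 2.5833.
Mean = β/(α−1) = 34.1/11.2 = 3.0446.

MAP = 2.5833, posterior mean = 3.0446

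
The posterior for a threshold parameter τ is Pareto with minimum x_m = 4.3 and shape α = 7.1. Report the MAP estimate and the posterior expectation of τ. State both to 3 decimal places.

The Pareto density is strictly decreasing on [x_m, ∞), so the mode is x_m = 4.300.
Mean = α·x_m/(α−1) = 7.1·4.3/6.1 = 5.005.
Mean > mode: the posterior has a right tail.

MAP estimate = 4.300, posterior expectation = 5.005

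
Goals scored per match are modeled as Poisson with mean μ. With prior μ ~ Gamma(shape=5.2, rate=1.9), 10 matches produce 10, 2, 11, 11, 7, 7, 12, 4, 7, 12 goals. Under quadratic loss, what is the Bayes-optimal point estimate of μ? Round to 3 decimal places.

7.412

Σ counts = 83. Posterior: Gamma(shape = 5.2+83 = 88.2, rate = 1.9+10 = 11.9).
Mode = (α−1)/β = 87.2/11.9 = 7.328.
Mean = α/β = 88.2/11.9 = 7.412.
Quadratic loss ⇒ the optimal estimator is the posterior mean.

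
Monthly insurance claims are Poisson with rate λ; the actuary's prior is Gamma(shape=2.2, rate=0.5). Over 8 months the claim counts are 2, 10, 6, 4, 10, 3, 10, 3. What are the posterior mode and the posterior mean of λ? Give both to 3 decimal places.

posterior mode = 5.788, posterior mean = 5.906

Σ counts = 48. Posterior: Gamma(shape = 2.2+48 = 50.2, rate = 0.5+8 = 8.5).
Mode = (α−1)/β = 49.2/8.5 = 5.788.
Mean = α/β = 50.2/8.5 = 5.906.
The posterior is right-skewed, so the mean exceeds the mode.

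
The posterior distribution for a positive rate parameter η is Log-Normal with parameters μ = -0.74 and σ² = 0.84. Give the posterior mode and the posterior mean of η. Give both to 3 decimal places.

Mode = exp(μ − σ²) = exp(-1.58) = 0.206.
Mean = exp(μ + σ²/2) = exp(-0.320) = 0.726.

η_MAP = 0.206, E[η|data] = 0.726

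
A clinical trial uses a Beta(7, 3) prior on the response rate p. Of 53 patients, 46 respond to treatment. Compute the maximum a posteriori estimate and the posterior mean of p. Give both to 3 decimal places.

Posterior: Beta(7+46, 3+7) = Beta(53, 10).
Mode = (53−1)/(53+10−2) = 52/61 = 0.852.
Mean = 53/(53+10) = 53/63 = 0.841.

MAP = 0.852, posterior mean = 0.841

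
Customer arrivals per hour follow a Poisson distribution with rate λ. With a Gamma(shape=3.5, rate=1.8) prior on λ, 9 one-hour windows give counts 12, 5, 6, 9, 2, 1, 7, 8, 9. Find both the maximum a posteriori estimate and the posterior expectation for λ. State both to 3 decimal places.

Σ counts = 59. Posterior: Gamma(shape = 3.5+59 = 62.5, rate = 1.8+9 = 10.8).
Mode = (α−1)/β = 61.5/10.8 = 5.694.
Mean = α/β = 62.5/10.8 = 5.787.

maximum a posteriori estimate = 5.694, posterior expectation = 5.787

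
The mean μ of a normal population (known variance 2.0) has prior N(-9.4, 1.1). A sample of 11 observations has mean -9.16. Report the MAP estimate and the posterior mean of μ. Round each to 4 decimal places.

Posterior for μ is Normal. Precision-weighted mean: (1/1.1·-9.4 + 11/2.0·-9.16) / (1/1.1 + 11/2.0) = -9.1940.
A Normal posterior is symmetric, so mode = mean.

MAP estimate = -9.1940, posterior mean = -9.1940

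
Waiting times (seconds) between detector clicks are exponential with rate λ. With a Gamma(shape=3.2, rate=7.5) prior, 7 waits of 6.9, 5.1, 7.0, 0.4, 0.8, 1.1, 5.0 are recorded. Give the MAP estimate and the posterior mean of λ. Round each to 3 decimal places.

λ_MAP = 0.272, E[λ|data] = 0.302

Σ times = 26.3. Posterior: Gamma(shape = 3.2+7 = 10.2, rate = 7.5+26.3 = 33.8).
Mode = (α−1)/β = 9.2/33.8 = 0.272.
Mean = α/β = 10.2/33.8 = 0.302.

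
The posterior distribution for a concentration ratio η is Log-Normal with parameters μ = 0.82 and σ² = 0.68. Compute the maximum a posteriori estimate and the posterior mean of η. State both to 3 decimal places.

maximum a posteriori estimate = 1.150, posterior mean = 3.190

Mode = exp(μ − σ²) = exp(0.14) = 1.150.
Mean = exp(μ + σ²/2) = exp(1.160) = 3.190.
The posterior is right-skewed, so the mean exceeds the mode.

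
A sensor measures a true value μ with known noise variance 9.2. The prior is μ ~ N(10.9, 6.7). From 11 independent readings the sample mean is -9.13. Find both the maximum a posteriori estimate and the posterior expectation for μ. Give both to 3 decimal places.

Posterior for μ is Normal. Precision-weighted mean: (1/6.7·10.9 + 11/9.2·-9.13) / (1/6.7 + 11/9.2) = -6.907.
A Normal posterior is symmetric, so mode = mean.

MAP = -6.907; posterior mean = -6.907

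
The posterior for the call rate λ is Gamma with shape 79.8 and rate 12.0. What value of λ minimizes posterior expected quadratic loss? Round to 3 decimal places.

6.650

Mode = (α−1)/β = 78.8/12.0 = 6.567.
Mean = α/β = 79.8/12.0 = 6.650.
Quadratic loss ⇒ the optimal estimator is the posterior mean.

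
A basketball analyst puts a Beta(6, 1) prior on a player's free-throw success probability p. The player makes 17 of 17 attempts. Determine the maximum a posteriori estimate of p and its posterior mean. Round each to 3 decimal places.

MAP = 1.000, posterior mean = 0.958

Posterior: Beta(6+17, 1+0) = Beta(23, 1).
Since β = 1 ≤ 1 and α > 1, the Beta density is monotone increasing on [0,1]; the mode is at 1.
Mean = 23/(23+1) = 0.958.
The mean is pulled below the mode by the posterior's left skew.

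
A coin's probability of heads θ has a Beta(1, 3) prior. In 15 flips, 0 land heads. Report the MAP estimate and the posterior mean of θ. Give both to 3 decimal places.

MAP = 0.000; posterior mean = 0.053

Posterior: Beta(1+0, 3+15) = Beta(1, 18).
Since α = 1 ≤ 1 and β > 1, the Beta density is monotone decreasing on [0,1]; the mode is at 0.
Mean = 1/(1+18) = 0.053.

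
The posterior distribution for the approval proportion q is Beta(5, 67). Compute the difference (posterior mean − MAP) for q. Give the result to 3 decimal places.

0.012

Mode = (5−1)/(5+67−2) = 4/70 = 0.057.
Mean = 5/(5+67) = 5/72 = 0.069.
Difference = 0.069 − 0.057 = 0.012.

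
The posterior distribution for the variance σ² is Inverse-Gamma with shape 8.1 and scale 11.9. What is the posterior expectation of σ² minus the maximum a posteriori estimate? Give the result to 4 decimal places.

Mode = β/(α+1) = 11.9/9.1 = 1.3077.
Mean = β/(α−1) = 11.9/7.1 = 1.6761.
Difference = 1.6761 − 1.3077 = 0.3684.

0.3684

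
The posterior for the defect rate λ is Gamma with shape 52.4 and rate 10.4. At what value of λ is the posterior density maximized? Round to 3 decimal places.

Mode = (α−1)/β = 51.4/10.4 = 4.942.
Mean = α/β = 52.4/10.4 = 5.038.
This is the posterior mode — the MAP estimate.

4.942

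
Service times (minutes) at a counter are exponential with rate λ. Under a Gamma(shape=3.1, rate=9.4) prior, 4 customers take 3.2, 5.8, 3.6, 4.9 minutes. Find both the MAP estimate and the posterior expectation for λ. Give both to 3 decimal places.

λ_MAP = 0.227, E[λ|data] = 0.264

Σ times = 17.5. Posterior: Gamma(shape = 3.1+4 = 7.1, rate = 9.4+17.5 = 26.9).
Mode = (α−1)/β = 6.1/26.9 = 0.227.
Mean = α/β = 7.1/26.9 = 0.264.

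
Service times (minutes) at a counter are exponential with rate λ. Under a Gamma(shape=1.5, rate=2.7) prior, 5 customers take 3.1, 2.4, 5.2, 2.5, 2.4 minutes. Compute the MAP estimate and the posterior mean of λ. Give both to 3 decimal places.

MAP: 0.301. Posterior mean: 0.355.

Σ times = 15.6. Posterior: Gamma(shape = 1.5+5 = 6.5, rate = 2.7+15.6 = 18.3).
Mode = (α−1)/β = 5.5/18.3 = 0.301.
Mean = α/β = 6.5/18.3 = 0.355.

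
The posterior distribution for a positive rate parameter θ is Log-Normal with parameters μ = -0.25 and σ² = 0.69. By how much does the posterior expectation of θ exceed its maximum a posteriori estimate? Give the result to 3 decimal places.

Mode = exp(μ − σ²) = exp(-0.94) = 0.391.
Mean = exp(μ + σ²/2) = exp(0.095) = 1.100.
Difference = 1.100 − 0.391 = 0.709.

0.709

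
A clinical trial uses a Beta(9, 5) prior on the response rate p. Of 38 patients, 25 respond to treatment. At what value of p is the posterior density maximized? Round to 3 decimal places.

Posterior: Beta(9+25, 5+13) = Beta(34, 18).
Mode = (34−1)/(34+18−2) = 33/50 = 0.660.
Mean = 34/(34+18) = 34/52 = 0.654.
This is the posterior mode — the MAP estimate.

0.660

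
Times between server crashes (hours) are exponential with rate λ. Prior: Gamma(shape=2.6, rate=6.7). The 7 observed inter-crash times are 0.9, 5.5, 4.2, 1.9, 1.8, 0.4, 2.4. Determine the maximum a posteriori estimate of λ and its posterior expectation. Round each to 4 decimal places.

MAP: 0.3613. Posterior mean: 0.4034.

Σ times = 17.1. Posterior: Gamma(shape = 2.6+7 = 9.6, rate = 6.7+17.1 = 23.8).
Mode = (α−1)/β = 8.6/23.8 = 0.3613.
Mean = α/β = 9.6/23.8 = 0.4034.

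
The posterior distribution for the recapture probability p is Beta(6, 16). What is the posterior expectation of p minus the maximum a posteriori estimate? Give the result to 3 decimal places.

Mode = (6−1)/(6+16−2) = 5/20 = 0.250.
Mean = 6/(6+16) = 6/22 = 0.273.
Difference = 0.273 − 0.250 = 0.023.

0.023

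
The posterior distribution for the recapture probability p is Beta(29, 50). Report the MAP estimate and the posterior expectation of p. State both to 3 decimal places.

p_MAP = 0.364, E[p|data] = 0.367

Mode = (29−1)/(29+50−2) = 28/77 = 0.364.
Mean = 29/(29+50) = 29/79 = 0.367.
Right-skewed posterior ⇒ mode < mean.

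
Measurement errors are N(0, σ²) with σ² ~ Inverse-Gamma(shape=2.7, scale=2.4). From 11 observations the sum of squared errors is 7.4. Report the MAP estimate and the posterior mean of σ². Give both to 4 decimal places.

MAP: 0.6630. Posterior mean: 0.8472.

Posterior: Inverse-Gamma(shape = 2.7+11/2 = 8.2, scale = 2.4+7.4/2 = 6.1).
Mode = β/(α+1) = 6.1/9.2 = 0.6630.
Mean = β/(α−1) = 6.1/7.2 = 0.8472.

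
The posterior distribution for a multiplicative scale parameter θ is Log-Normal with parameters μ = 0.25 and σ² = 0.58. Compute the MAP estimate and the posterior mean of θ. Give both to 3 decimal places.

Mode = exp(μ − σ²) = exp(-0.33) = 0.719.
Mean = exp(μ + σ²/2) = exp(0.540) = 1.716.
The posterior is right-skewed, so the mean exceeds the mode.

θ_MAP = 0.719, E[θ|data] = 1.716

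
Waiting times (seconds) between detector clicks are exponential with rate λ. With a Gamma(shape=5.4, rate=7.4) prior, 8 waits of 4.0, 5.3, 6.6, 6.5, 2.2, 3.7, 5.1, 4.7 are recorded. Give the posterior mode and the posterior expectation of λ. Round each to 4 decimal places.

MAP = 0.2725; posterior mean = 0.2945

Σ times = 38.1. Posterior: Gamma(shape = 5.4+8 = 13.4, rate = 7.4+38.1 = 45.5).
Mode = (α−1)/β = 12.4/45.5 = 0.2725.
Mean = α/β = 13.4/45.5 = 0.2945.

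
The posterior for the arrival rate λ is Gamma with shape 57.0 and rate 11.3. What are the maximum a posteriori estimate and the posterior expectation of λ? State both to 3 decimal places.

MAP: 4.956. Posterior mean: 5.044.

Mode = (α−1)/β = 56.0/11.3 = 4.956.
Mean = α/β = 57.0/11.3 = 5.044.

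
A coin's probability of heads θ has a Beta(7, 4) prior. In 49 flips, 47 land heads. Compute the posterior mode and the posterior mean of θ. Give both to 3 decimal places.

Posterior: Beta(7+47, 4+2) = Beta(54, 6).
Mode = (54−1)/(54+6−2) = 53/58 = 0.914.
Mean = 54/(54+6) = 54/60 = 0.900.

MAP: 0.914. Posterior mean: 0.900.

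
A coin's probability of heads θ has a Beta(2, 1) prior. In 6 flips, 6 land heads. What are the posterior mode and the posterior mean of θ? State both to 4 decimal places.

Posterior: Beta(2+6, 1+0) = Beta(8, 1).
Since β = 1 ≤ 1 and α > 1, the Beta density is monotone increasing on [0,1]; the mode is at 1.
Mean = 8/(8+1) = 0.8889.

posterior mode = 1.0000, posterior mean = 0.8889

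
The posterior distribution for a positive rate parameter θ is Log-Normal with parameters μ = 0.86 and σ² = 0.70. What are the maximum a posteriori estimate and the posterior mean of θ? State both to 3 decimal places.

MAP = 1.174; posterior mean = 3.353

Mode = exp(μ − σ²) = exp(0.16) = 1.174.
Mean = exp(μ + σ²/2) = exp(1.210) = 3.353.
The mean is pulled above the mode by the posterior's right skew.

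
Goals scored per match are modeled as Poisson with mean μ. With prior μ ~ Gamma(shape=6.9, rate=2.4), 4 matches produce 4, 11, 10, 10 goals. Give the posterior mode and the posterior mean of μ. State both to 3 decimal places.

Σ counts = 35. Posterior: Gamma(shape = 6.9+35 = 41.9, rate = 2.4+4 = 6.4).
Mode = (α−1)/β = 40.9/6.4 = 6.391.
Mean = α/β = 41.9/6.4 = 6.547.

posterior mode = 6.391, posterior mean = 6.547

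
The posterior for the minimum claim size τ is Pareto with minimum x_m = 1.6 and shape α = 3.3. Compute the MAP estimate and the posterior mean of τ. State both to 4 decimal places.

τ_MAP = 1.6000, E[τ|data] = 2.2957

The Pareto density is strictly decreasing on [x_m, ∞), so the mode is x_m = 1.6000.
Mean = α·x_m/(α−1) = 3.3·1.6/2.3 = 2.2957.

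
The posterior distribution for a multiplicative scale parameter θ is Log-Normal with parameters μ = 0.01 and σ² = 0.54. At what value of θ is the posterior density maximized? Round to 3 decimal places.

0.589

Mode = exp(μ − σ²) = exp(-0.53) = 0.589.
Mean = exp(μ + σ²/2) = exp(0.280) = 1.323.
This is the posterior mode — the MAP estimate.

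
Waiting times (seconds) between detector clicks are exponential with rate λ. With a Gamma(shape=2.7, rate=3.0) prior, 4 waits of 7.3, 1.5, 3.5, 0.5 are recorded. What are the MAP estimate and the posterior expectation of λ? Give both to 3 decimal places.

Σ times = 12.8. Posterior: Gamma(shape = 2.7+4 = 6.7, rate = 3.0+12.8 = 15.8).
Mode = (α−1)/β = 5.7/15.8 = 0.361.
Mean = α/β = 6.7/15.8 = 0.424.

MAP = 0.361; posterior mean = 0.424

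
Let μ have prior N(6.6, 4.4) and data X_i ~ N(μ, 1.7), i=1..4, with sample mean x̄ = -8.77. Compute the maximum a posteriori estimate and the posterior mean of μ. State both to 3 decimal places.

Posterior for μ is Normal. Precision-weighted mean: (1/4.4·6.6 + 4/1.7·-8.77) / (1/4.4 + 4/1.7) = -7.416.
A Normal posterior is symmetric, so mode = mean.

MAP = -7.416, posterior mean = -7.416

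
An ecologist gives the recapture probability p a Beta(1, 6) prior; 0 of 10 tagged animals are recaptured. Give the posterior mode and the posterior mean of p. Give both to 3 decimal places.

Posterior: Beta(1+0, 6+10) = Beta(1, 16).
Since α = 1 ≤ 1 and β > 1, the Beta density is monotone decreasing on [0,1]; the mode is at 0.
Mean = 1/(1+16) = 0.059.

MAP = 0.000, posterior mean = 0.059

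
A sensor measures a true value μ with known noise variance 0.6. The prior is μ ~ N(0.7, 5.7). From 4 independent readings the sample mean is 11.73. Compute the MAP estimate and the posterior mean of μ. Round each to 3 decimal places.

MAP = 11.447, posterior mean = 11.447

Posterior for μ is Normal. Precision-weighted mean: (1/5.7·0.7 + 4/0.6·11.73) / (1/5.7 + 4/0.6) = 11.447.
A Normal posterior is symmetric, so mode = mean.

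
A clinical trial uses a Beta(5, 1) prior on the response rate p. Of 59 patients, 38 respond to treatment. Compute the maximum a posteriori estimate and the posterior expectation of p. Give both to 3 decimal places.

MAP = 0.667, posterior mean = 0.662

Posterior: Beta(5+38, 1+21) = Beta(43, 22).
Mode = (43−1)/(43+22−2) = 42/63 = 0.667.
Mean = 43/(43+22) = 43/65 = 0.662.
The mean is pulled below the mode by the posterior's left skew.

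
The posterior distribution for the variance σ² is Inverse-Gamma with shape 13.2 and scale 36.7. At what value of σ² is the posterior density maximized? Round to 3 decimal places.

Mode = β/(α+1) = 36.7/14.2 = 2.585.
Mean = β/(α−1) = 36.7/12.2 = 3.008.
This is the posterior mode — the MAP estimate.

2.585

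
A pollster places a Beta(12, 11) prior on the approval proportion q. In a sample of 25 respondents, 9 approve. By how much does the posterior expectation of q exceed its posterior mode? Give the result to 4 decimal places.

Posterior: Beta(12+9, 11+16) = Beta(21, 27).
Mode = (21−1)/(21+27−2) = 20/46 = 0.4348.
Mean = 21/(21+27) = 21/48 = 0.4375.
Difference = 0.4375 − 0.4348 = 0.0027.

0.0027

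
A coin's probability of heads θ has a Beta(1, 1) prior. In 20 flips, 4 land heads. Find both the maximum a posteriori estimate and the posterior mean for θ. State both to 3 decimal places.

MAP: 0.200. Posterior mean: 0.227.

Posterior: Beta(1+4, 1+16) = Beta(5, 17).
Mode = (5−1)/(5+17−2) = 4/20 = 0.200.
With a flat prior the MAP equals the MLE, 4/20.
Mean = 5/(5+17) = 5/22 = 0.227.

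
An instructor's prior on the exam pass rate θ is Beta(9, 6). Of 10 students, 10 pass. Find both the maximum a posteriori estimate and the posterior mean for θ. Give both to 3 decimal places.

Posterior: Beta(9+10, 6+0) = Beta(19, 6).
Mode = (19−1)/(19+6−2) = 18/23 = 0.783.
Mean = 19/(19+6) = 19/25 = 0.760.
Left-skewed posterior ⇒ mean < mode.

MAP = 0.783, posterior mean = 0.760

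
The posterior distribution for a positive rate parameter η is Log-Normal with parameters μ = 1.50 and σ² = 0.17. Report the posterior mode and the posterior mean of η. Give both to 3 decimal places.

Mode = exp(μ − σ²) = exp(1.33) = 3.781.
Mean = exp(μ + σ²/2) = exp(1.585) = 4.879.
Mean > mode: the posterior has a right tail.

η_MAP = 3.781, E[η|data] = 4.879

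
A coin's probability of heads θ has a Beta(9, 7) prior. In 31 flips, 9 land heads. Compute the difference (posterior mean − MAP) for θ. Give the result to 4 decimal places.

Posterior: Beta(9+9, 7+22) = Beta(18, 29).
Mode = (18−1)/(18+29−2) = 17/45 = 0.3778.
Mean = 18/(18+29) = 18/47 = 0.3830.
Difference = 0.3830 − 0.3778 = 0.0052.

0.0052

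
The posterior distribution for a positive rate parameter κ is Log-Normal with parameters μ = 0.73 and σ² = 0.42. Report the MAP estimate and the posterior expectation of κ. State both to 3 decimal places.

Mode = exp(μ − σ²) = exp(0.31) = 1.363.
Mean = exp(μ + σ²/2) = exp(0.940) = 2.560.

MAP estimate = 1.363, posterior expectation = 2.560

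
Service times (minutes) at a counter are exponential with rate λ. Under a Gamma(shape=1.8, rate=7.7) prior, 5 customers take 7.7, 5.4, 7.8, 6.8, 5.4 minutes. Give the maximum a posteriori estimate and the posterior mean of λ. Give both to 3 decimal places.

maximum a posteriori estimate = 0.142, posterior mean = 0.167

Σ times = 33.1. Posterior: Gamma(shape = 1.8+5 = 6.8, rate = 7.7+33.1 = 40.8).
Mode = (α−1)/β = 5.8/40.8 = 0.142.
Mean = α/β = 6.8/40.8 = 0.167.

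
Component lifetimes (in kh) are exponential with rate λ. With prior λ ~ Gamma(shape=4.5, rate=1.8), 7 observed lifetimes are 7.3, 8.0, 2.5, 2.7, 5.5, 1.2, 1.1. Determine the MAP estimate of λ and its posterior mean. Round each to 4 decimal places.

Σ times = 28.3. Posterior: Gamma(shape = 4.5+7 = 11.5, rate = 1.8+28.3 = 30.1).
Mode = (α−1)/β = 10.5/30.1 = 0.3488.
Mean = α/β = 11.5/30.1 = 0.3821.
The mean is pulled above the mode by the posterior's right skew.

MAP estimate = 0.3488, posterior mean = 0.3821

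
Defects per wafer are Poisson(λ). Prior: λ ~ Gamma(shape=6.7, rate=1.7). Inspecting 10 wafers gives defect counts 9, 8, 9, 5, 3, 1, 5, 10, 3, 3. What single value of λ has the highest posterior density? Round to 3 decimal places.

Σ counts = 56. Posterior: Gamma(shape = 6.7+56 = 62.7, rate = 1.7+10 = 11.7).
Mode = (α−1)/β = 61.7/11.7 = 5.274.
Mean = α/β = 62.7/11.7 = 5.359.
This is the posterior mode — the MAP estimate.

5.274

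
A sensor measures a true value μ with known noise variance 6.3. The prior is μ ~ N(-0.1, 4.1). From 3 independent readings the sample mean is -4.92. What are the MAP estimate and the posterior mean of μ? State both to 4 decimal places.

MAP = -3.2874, posterior mean = -3.2874

Posterior for μ is Normal. Precision-weighted mean: (1/4.1·-0.1 + 3/6.3·-4.92) / (1/4.1 + 3/6.3) = -3.2874.
A Normal posterior is symmetric, so mode = mean.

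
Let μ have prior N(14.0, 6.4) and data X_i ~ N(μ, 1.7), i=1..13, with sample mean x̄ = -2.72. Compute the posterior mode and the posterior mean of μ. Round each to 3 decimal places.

Posterior for μ is Normal. Precision-weighted mean: (1/6.4·14.0 + 13/1.7·-2.72) / (1/6.4 + 13/1.7) = -2.385.
A Normal posterior is symmetric, so mode = mean.

posterior mode = -2.385, posterior mean = -2.385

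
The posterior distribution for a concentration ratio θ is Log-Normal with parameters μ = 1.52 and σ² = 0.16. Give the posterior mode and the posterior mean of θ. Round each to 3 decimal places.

posterior mode = 3.896, posterior mean = 4.953

Mode = exp(μ − σ²) = exp(1.36) = 3.896.
Mean = exp(μ + σ²/2) = exp(1.600) = 4.953.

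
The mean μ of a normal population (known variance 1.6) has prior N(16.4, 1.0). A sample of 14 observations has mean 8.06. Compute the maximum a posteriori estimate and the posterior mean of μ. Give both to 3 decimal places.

MAP = 8.915, posterior mean = 8.915

Posterior for μ is Normal. Precision-weighted mean: (1/1.0·16.4 + 14/1.6·8.06) / (1/1.0 + 14/1.6) = 8.915.
A Normal posterior is symmetric, so mode = mean.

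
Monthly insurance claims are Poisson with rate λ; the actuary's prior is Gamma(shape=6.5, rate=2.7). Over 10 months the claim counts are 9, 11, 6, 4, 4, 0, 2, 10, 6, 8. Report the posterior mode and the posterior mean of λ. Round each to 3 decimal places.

MAP = 5.157, posterior mean = 5.236

Σ counts = 60. Posterior: Gamma(shape = 6.5+60 = 66.5, rate = 2.7+10 = 12.7).
Mode = (α−1)/β = 65.5/12.7 = 5.157.
Mean = α/β = 66.5/12.7 = 5.236.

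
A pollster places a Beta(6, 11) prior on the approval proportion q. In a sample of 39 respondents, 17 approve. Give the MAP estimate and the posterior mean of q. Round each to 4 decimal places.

Posterior: Beta(6+17, 11+22) = Beta(23, 33).
Mode = (23−1)/(23+33−2) = 22/54 = 0.4074.
Mean = 23/(23+33) = 23/56 = 0.4107.
The mean is pulled above the mode by the posterior's right skew.

MAP = 0.4074; posterior mean = 0.4107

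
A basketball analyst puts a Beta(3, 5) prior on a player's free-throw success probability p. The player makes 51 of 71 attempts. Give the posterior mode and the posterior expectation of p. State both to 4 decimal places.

Posterior: Beta(3+51, 5+20) = Beta(54, 25).
Mode = (54−1)/(54+25−2) = 53/77 = 0.6883.
Mean = 54/(54+25) = 54/79 = 0.6835.

p_MAP = 0.6883, E[p|data] = 0.6835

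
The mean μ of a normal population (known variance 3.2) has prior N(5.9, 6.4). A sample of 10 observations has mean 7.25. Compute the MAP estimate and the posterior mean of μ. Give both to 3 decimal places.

MAP estimate = 7.186, posterior mean = 7.186

Posterior for μ is Normal. Precision-weighted mean: (1/6.4·5.9 + 10/3.2·7.25) / (1/6.4 + 10/3.2) = 7.186.
A Normal posterior is symmetric, so mode = mean.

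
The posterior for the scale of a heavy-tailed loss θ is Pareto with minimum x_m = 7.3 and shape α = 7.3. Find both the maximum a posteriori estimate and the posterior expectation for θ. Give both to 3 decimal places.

θ_MAP = 7.300, E[θ|data] = 8.459

The Pareto density is strictly decreasing on [x_m, ∞), so the mode is x_m = 7.300.
Mean = α·x_m/(α−1) = 7.3·7.3/6.3 = 8.459.
Right-skewed posterior ⇒ mode < mean.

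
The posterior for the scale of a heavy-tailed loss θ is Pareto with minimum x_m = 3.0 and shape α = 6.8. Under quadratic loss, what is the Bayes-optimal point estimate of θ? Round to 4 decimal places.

3.5172

The Pareto density is strictly decreasing on [x_m, ∞), so the mode is x_m = 3.0000.
Mean = α·x_m/(α−1) = 6.8·3.0/5.8 = 3.5172.
Quadratic loss ⇒ the optimal estimator is the posterior mean.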